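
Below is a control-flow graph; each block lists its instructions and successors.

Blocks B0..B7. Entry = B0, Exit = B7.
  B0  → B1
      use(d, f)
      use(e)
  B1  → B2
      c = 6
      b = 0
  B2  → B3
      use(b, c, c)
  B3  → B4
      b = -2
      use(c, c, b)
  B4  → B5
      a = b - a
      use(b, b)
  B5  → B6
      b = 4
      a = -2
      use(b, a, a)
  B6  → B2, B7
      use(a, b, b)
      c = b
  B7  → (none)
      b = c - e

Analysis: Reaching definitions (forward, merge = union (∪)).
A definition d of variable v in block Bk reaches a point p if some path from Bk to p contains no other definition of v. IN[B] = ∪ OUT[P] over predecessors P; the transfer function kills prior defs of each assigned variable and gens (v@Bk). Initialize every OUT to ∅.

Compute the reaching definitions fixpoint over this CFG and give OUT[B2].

Answer: {a@B5, b@B1, b@B5, c@B1, c@B6}

Trace:
Per-block solution:
  B0: | IN={} | OUT={}
  B1: | IN={} | OUT={b@B1, c@B1}
  B2: | IN={a@B5, b@B1, b@B5, c@B1, c@B6} | OUT={a@B5, b@B1, b@B5, c@B1, c@B6}
  B3: | IN={a@B5, b@B1, b@B5, c@B1, c@B6} | OUT={a@B5, b@B3, c@B1, c@B6}
  B4: | IN={a@B5, b@B3, c@B1, c@B6} | OUT={a@B4, b@B3, c@B1, c@B6}
  B5: | IN={a@B4, b@B3, c@B1, c@B6} | OUT={a@B5, b@B5, c@B1, c@B6}
  B6: | IN={a@B5, b@B5, c@B1, c@B6} | OUT={a@B5, b@B5, c@B6}
  B7: | IN={a@B5, b@B5, c@B6} | OUT={a@B5, b@B7, c@B6}

Merge at B2: IN[B2] = OUT[B1] ⊔ OUT[B6] = {a@B5, b@B1, b@B5, c@B1, c@B6}
Applying B2's transfer function to that IN value gives OUT[B2] (row B2 above).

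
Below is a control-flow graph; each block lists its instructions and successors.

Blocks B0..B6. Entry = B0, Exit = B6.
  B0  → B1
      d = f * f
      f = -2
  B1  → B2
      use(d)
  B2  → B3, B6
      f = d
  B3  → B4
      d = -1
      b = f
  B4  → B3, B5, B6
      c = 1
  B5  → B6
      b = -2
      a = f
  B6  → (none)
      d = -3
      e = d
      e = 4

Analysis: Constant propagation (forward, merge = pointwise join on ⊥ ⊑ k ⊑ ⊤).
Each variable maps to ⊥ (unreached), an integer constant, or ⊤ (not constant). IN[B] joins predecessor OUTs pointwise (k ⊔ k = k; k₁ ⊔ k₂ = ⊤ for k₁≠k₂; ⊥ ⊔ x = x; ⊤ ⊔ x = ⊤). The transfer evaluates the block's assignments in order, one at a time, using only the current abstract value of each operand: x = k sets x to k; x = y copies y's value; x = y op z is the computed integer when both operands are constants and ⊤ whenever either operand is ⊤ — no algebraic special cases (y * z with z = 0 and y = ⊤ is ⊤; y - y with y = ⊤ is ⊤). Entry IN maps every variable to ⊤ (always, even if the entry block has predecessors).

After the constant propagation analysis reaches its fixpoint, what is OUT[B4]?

Answer: {a: ⊤, b: ⊤, c: 1, d: -1, e: ⊤, f: ⊤}

Derivation:
Converged values:
  B0: | IN=(all ⊤) | OUT={f:-2; rest ⊤}
  B1: | IN={f:-2; rest ⊤} | OUT={f:-2; rest ⊤}
  B2: | IN={f:-2; rest ⊤} | OUT=(all ⊤)
  B3: | IN=(all ⊤) | OUT={d:-1; rest ⊤}
  B4: | IN={d:-1; rest ⊤} | OUT={c:1, d:-1; rest ⊤}
  B5: | IN={c:1, d:-1; rest ⊤} | OUT={b:-2, c:1, d:-1; rest ⊤}
  B6: | IN=(all ⊤) | OUT={d:-3, e:4; rest ⊤}

Merge at B4: IN[B4] = OUT[B3] = {a: ⊤, b: ⊤, c: ⊤, d: -1, e: ⊤, f: ⊤}
Applying B4's transfer function to that IN value gives OUT[B4] (row B4 above).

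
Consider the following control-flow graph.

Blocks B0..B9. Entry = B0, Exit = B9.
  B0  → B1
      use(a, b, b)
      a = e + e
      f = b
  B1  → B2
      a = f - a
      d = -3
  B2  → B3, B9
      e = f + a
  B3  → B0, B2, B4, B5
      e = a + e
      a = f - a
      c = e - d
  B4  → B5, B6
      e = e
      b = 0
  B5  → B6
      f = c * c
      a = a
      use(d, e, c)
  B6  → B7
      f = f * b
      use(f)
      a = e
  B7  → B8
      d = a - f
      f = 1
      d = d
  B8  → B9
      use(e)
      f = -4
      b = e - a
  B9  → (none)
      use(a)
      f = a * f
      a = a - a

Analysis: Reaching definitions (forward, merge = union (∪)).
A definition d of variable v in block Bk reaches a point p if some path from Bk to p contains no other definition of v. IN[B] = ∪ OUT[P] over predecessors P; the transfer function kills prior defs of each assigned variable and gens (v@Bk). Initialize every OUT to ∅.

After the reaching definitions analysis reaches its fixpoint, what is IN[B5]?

Fixpoint table:
  B0:  IN={a@B3, c@B3, d@B1, e@B3, f@B0}  OUT={a@B0, c@B3, d@B1, e@B3, f@B0}
  B1:  IN={a@B0, c@B3, d@B1, e@B3, f@B0}  OUT={a@B1, c@B3, d@B1, e@B3, f@B0}
  B2:  IN={a@B1, a@B3, c@B3, d@B1, e@B3, f@B0}  OUT={a@B1, a@B3, c@B3, d@B1, e@B2, f@B0}
  B3:  IN={a@B1, a@B3, c@B3, d@B1, e@B2, f@B0}  OUT={a@B3, c@B3, d@B1, e@B3, f@B0}
  B4:  IN={a@B3, c@B3, d@B1, e@B3, f@B0}  OUT={a@B3, b@B4, c@B3, d@B1, e@B4, f@B0}
  B5:  IN={a@B3, b@B4, c@B3, d@B1, e@B3, e@B4, f@B0}  OUT={a@B5, b@B4, c@B3, d@B1, e@B3, e@B4, f@B5}
  B6:  IN={a@B3, a@B5, b@B4, c@B3, d@B1, e@B3, e@B4, f@B0, f@B5}  OUT={a@B6, b@B4, c@B3, d@B1, e@B3, e@B4, f@B6}
  B7:  IN={a@B6, b@B4, c@B3, d@B1, e@B3, e@B4, f@B6}  OUT={a@B6, b@B4, c@B3, d@B7, e@B3, e@B4, f@B7}
  B8:  IN={a@B6, b@B4, c@B3, d@B7, e@B3, e@B4, f@B7}  OUT={a@B6, b@B8, c@B3, d@B7, e@B3, e@B4, f@B8}
  B9:  IN={a@B1, a@B3, a@B6, b@B8, c@B3, d@B1, d@B7, e@B2, e@B3, e@B4, f@B0, f@B8}  OUT={a@B9, b@B8, c@B3, d@B1, d@B7, e@B2, e@B3, e@B4, f@B9}

Merge at B5: IN[B5] = OUT[B3] ⊔ OUT[B4] = {a@B3, b@B4, c@B3, d@B1, e@B3, e@B4, f@B0}

Answer: {a@B3, b@B4, c@B3, d@B1, e@B3, e@B4, f@B0}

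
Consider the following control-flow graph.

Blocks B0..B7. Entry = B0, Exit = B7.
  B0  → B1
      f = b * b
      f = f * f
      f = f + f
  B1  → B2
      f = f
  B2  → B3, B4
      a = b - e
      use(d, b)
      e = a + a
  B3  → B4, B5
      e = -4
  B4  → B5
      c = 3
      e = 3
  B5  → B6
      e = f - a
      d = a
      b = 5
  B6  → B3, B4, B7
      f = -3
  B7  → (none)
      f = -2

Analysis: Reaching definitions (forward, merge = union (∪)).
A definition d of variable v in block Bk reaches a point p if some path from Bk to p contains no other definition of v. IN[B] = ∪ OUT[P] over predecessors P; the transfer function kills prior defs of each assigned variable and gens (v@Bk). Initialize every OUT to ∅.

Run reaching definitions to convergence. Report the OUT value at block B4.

Fixpoint table:
  B0:   IN={}   OUT={f@B0}
  B1:   IN={f@B0}   OUT={f@B1}
  B2:   IN={f@B1}   OUT={a@B2, e@B2, f@B1}
  B3:   IN={a@B2, b@B5, c@B4, d@B5, e@B2, e@B5, f@B1, f@B6}   OUT={a@B2, b@B5, c@B4, d@B5, e@B3, f@B1, f@B6}
  B4:   IN={a@B2, b@B5, c@B4, d@B5, e@B2, e@B3, e@B5, f@B1, f@B6}   OUT={a@B2, b@B5, c@B4, d@B5, e@B4, f@B1, f@B6}
  B5:   IN={a@B2, b@B5, c@B4, d@B5, e@B3, e@B4, f@B1, f@B6}   OUT={a@B2, b@B5, c@B4, d@B5, e@B5, f@B1, f@B6}
  B6:   IN={a@B2, b@B5, c@B4, d@B5, e@B5, f@B1, f@B6}   OUT={a@B2, b@B5, c@B4, d@B5, e@B5, f@B6}
  B7:   IN={a@B2, b@B5, c@B4, d@B5, e@B5, f@B6}   OUT={a@B2, b@B5, c@B4, d@B5, e@B5, f@B7}

Merge at B4: IN[B4] = OUT[B2] ⊔ OUT[B3] ⊔ OUT[B6] = {a@B2, b@B5, c@B4, d@B5, e@B2, e@B3, e@B5, f@B1, f@B6}
Applying B4's transfer function to that IN value gives OUT[B4] (row B4 above).

Answer: {a@B2, b@B5, c@B4, d@B5, e@B4, f@B1, f@B6}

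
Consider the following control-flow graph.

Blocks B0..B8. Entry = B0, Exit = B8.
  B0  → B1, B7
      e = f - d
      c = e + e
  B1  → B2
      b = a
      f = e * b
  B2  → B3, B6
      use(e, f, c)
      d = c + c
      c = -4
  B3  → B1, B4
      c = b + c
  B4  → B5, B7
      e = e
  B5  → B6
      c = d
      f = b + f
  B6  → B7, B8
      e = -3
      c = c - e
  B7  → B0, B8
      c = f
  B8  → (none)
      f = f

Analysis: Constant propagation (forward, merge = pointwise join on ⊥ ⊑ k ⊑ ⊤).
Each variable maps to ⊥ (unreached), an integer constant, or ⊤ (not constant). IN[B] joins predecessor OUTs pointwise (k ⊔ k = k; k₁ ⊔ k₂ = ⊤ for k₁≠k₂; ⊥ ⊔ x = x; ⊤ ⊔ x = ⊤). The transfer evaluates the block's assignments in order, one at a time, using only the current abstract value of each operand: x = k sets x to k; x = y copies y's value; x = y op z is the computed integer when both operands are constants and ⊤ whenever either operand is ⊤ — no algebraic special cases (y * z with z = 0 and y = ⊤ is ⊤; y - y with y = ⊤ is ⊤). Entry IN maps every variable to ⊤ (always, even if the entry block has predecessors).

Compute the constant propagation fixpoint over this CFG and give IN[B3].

Per-block solution:
  B0: | IN=(all ⊤) | OUT=(all ⊤)
  B1: | IN=(all ⊤) | OUT=(all ⊤)
  B2: | IN=(all ⊤) | OUT={c:-4; rest ⊤}
  B3: | IN={c:-4; rest ⊤} | OUT=(all ⊤)
  B4: | IN=(all ⊤) | OUT=(all ⊤)
  B5: | IN=(all ⊤) | OUT=(all ⊤)
  B6: | IN=(all ⊤) | OUT={e:-3; rest ⊤}
  B7: | IN=(all ⊤) | OUT=(all ⊤)
  B8: | IN=(all ⊤) | OUT=(all ⊤)

Merge at B3: IN[B3] = OUT[B2] = {a: ⊤, b: ⊤, c: -4, d: ⊤, e: ⊤, f: ⊤}

Answer: {a: ⊤, b: ⊤, c: -4, d: ⊤, e: ⊤, f: ⊤}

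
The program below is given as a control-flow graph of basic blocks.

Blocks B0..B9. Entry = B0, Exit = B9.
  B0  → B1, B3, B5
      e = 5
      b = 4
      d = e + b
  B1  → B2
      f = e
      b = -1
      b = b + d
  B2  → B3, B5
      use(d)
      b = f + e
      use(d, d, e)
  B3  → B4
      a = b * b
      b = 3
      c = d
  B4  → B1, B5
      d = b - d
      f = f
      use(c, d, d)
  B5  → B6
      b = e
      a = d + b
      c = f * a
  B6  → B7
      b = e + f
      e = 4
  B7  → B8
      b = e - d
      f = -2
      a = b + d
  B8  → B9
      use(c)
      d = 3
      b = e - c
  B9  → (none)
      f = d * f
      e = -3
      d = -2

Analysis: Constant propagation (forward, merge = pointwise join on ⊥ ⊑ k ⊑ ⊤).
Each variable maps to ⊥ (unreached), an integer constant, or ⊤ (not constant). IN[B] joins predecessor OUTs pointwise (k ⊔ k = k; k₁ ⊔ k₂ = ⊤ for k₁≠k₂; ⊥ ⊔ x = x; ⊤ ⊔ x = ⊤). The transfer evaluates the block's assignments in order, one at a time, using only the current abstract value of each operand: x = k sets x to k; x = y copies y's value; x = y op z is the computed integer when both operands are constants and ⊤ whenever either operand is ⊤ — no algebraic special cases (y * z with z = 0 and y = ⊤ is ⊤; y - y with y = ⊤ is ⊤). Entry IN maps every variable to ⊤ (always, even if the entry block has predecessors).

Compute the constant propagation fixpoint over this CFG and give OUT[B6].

Per-block solution:
  B0:   IN=(all ⊤)   OUT={b:4, d:9, e:5; rest ⊤}
  B1:   IN={e:5; rest ⊤}   OUT={e:5, f:5; rest ⊤}
  B2:   IN={e:5, f:5; rest ⊤}   OUT={b:10, e:5, f:5; rest ⊤}
  B3:   IN={e:5; rest ⊤}   OUT={b:3, e:5; rest ⊤}
  B4:   IN={b:3, e:5; rest ⊤}   OUT={b:3, e:5; rest ⊤}
  B5:   IN={e:5; rest ⊤}   OUT={b:5, e:5; rest ⊤}
  B6:   IN={b:5, e:5; rest ⊤}   OUT={e:4; rest ⊤}
  B7:   IN={e:4; rest ⊤}   OUT={e:4, f:-2; rest ⊤}
  B8:   IN={e:4, f:-2; rest ⊤}   OUT={d:3, e:4, f:-2; rest ⊤}
  B9:   IN={d:3, e:4, f:-2; rest ⊤}   OUT={d:-2, e:-3, f:-6; rest ⊤}

Merge at B6: IN[B6] = OUT[B5] = {a: ⊤, b: 5, c: ⊤, d: ⊤, e: 5, f: ⊤}
Applying B6's transfer function to that IN value gives OUT[B6] (row B6 above).

Answer: {a: ⊤, b: ⊤, c: ⊤, d: ⊤, e: 4, f: ⊤}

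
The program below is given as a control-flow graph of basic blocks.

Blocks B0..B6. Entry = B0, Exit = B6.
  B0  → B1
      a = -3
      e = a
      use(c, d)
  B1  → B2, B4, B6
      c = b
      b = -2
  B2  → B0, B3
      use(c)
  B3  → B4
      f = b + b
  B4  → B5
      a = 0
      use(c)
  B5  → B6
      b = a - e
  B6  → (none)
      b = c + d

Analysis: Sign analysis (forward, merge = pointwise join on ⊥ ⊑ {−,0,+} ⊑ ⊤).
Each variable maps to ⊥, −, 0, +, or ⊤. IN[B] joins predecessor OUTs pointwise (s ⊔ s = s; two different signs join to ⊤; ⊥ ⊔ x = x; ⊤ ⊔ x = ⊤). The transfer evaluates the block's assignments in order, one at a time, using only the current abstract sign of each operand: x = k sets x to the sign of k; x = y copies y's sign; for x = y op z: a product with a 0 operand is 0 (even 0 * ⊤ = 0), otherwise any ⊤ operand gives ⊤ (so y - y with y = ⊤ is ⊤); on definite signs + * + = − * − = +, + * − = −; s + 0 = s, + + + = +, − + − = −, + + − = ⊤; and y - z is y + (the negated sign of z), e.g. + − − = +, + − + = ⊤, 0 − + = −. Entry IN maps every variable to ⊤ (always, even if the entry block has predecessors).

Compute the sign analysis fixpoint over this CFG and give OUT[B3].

Answer: {a: -, b: -, c: ⊤, d: ⊤, e: -, f: -}

Trace:
Fixpoint table:
  B0:   IN=(all ⊤)   OUT={a:-, e:-; rest ⊤}
  B1:   IN={a:-, e:-; rest ⊤}   OUT={a:-, b:-, e:-; rest ⊤}
  B2:   IN={a:-, b:-, e:-; rest ⊤}   OUT={a:-, b:-, e:-; rest ⊤}
  B3:   IN={a:-, b:-, e:-; rest ⊤}   OUT={a:-, b:-, e:-, f:-; rest ⊤}
  B4:   IN={a:-, b:-, e:-; rest ⊤}   OUT={a:0, b:-, e:-; rest ⊤}
  B5:   IN={a:0, b:-, e:-; rest ⊤}   OUT={a:0, b:+, e:-; rest ⊤}
  B6:   IN={e:-; rest ⊤}   OUT={e:-; rest ⊤}

Merge at B3: IN[B3] = OUT[B2] = {a: -, b: -, c: ⊤, d: ⊤, e: -, f: ⊤}
Applying B3's transfer function to that IN value gives OUT[B3] (row B3 above).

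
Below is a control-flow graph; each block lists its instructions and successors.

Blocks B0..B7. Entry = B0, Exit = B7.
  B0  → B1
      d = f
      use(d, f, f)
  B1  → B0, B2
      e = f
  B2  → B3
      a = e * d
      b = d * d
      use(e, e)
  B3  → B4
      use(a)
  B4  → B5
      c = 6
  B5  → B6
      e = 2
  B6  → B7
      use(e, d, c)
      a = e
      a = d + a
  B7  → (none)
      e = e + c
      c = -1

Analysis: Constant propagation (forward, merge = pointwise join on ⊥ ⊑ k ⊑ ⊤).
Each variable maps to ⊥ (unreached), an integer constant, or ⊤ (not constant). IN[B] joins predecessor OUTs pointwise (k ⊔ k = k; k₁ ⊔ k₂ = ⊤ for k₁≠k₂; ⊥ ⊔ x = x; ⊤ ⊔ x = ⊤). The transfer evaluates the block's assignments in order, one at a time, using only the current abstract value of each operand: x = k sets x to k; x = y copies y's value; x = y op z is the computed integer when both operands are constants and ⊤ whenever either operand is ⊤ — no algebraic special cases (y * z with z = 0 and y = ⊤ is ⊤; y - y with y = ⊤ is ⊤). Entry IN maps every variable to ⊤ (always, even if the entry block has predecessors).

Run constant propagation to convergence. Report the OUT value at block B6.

Answer: {a: ⊤, b: ⊤, c: 6, d: ⊤, e: 2, f: ⊤}

Derivation:
Fixpoint table:
  B0:   IN=(all ⊤)   OUT=(all ⊤)
  B1:   IN=(all ⊤)   OUT=(all ⊤)
  B2:   IN=(all ⊤)   OUT=(all ⊤)
  B3:   IN=(all ⊤)   OUT=(all ⊤)
  B4:   IN=(all ⊤)   OUT={c:6; rest ⊤}
  B5:   IN={c:6; rest ⊤}   OUT={c:6, e:2; rest ⊤}
  B6:   IN={c:6, e:2; rest ⊤}   OUT={c:6, e:2; rest ⊤}
  B7:   IN={c:6, e:2; rest ⊤}   OUT={c:-1, e:8; rest ⊤}

Merge at B6: IN[B6] = OUT[B5] = {a: ⊤, b: ⊤, c: 6, d: ⊤, e: 2, f: ⊤}
Applying B6's transfer function to that IN value gives OUT[B6] (row B6 above).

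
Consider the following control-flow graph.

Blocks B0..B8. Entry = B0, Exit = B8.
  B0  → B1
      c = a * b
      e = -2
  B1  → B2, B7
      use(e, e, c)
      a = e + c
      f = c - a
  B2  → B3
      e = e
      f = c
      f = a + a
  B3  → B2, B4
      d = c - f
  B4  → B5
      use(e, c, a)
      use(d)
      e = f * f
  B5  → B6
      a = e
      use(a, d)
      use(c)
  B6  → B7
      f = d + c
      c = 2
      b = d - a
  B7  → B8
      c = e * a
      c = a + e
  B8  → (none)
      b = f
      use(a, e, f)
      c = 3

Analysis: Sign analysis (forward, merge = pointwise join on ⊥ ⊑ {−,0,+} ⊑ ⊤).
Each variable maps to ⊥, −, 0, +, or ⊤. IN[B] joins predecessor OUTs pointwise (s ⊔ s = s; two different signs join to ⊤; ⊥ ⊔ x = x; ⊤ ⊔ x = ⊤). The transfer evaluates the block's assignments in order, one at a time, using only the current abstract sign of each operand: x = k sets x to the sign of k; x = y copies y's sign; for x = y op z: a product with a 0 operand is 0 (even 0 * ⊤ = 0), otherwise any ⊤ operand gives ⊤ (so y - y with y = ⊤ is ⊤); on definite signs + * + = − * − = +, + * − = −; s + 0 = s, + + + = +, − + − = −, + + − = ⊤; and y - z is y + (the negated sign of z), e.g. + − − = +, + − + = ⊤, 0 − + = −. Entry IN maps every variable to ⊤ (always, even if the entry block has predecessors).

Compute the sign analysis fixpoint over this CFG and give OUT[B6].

Answer: {a: ⊤, b: ⊤, c: +, d: ⊤, e: ⊤, f: ⊤}

Derivation:
Converged values:
  B0:  IN=(all ⊤)  OUT={e:-; rest ⊤}
  B1:  IN={e:-; rest ⊤}  OUT={e:-; rest ⊤}
  B2:  IN={e:-; rest ⊤}  OUT={e:-; rest ⊤}
  B3:  IN={e:-; rest ⊤}  OUT={e:-; rest ⊤}
  B4:  IN={e:-; rest ⊤}  OUT=(all ⊤)
  B5:  IN=(all ⊤)  OUT=(all ⊤)
  B6:  IN=(all ⊤)  OUT={c:+; rest ⊤}
  B7:  IN=(all ⊤)  OUT=(all ⊤)
  B8:  IN=(all ⊤)  OUT={c:+; rest ⊤}

Merge at B6: IN[B6] = OUT[B5] = {a: ⊤, b: ⊤, c: ⊤, d: ⊤, e: ⊤, f: ⊤}
Applying B6's transfer function to that IN value gives OUT[B6] (row B6 above).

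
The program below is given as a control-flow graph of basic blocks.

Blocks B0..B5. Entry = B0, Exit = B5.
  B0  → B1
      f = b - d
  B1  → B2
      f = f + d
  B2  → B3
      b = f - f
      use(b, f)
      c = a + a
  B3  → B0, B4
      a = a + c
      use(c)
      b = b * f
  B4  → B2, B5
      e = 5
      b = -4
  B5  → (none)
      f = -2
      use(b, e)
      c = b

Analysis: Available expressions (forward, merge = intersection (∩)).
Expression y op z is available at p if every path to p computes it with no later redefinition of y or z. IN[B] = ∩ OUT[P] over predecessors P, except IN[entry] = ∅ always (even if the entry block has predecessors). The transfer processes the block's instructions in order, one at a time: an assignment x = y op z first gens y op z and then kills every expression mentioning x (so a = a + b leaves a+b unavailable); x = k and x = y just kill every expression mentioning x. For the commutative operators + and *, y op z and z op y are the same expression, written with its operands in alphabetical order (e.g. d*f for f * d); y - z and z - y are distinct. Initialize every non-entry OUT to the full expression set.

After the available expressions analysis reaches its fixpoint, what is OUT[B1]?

Fixpoint table:
  B0:  IN={}  OUT={b-d}
  B1:  IN={b-d}  OUT={b-d}
  B2:  IN={}  OUT={a+a, f-f}
  B3:  IN={a+a, f-f}  OUT={f-f}
  B4:  IN={f-f}  OUT={f-f}
  B5:  IN={f-f}  OUT={}

Merge at B1: IN[B1] = OUT[B0] = {b-d}
Applying B1's transfer function to that IN value gives OUT[B1] (row B1 above).

Answer: {b-d}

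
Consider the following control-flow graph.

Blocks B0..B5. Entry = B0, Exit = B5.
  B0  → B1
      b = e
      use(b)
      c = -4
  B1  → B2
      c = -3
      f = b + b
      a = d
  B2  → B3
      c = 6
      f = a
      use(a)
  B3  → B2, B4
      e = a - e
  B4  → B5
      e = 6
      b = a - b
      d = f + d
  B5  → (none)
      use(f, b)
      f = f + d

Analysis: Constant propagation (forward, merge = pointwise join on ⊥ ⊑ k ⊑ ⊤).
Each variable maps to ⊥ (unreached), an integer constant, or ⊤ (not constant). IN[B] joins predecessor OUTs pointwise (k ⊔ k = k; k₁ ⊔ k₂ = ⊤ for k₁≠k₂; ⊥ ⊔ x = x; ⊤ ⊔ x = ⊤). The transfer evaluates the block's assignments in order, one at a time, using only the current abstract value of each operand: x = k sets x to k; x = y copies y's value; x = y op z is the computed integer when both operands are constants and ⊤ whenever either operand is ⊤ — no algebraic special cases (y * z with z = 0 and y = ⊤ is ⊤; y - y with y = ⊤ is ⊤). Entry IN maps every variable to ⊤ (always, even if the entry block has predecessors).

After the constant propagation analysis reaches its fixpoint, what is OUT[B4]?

Per-block solution:
  B0: | IN=(all ⊤) | OUT={c:-4; rest ⊤}
  B1: | IN={c:-4; rest ⊤} | OUT={c:-3; rest ⊤}
  B2: | IN=(all ⊤) | OUT={c:6; rest ⊤}
  B3: | IN={c:6; rest ⊤} | OUT={c:6; rest ⊤}
  B4: | IN={c:6; rest ⊤} | OUT={c:6, e:6; rest ⊤}
  B5: | IN={c:6, e:6; rest ⊤} | OUT={c:6, e:6; rest ⊤}

Merge at B4: IN[B4] = OUT[B3] = {a: ⊤, b: ⊤, c: 6, d: ⊤, e: ⊤, f: ⊤}
Applying B4's transfer function to that IN value gives OUT[B4] (row B4 above).

Answer: {a: ⊤, b: ⊤, c: 6, d: ⊤, e: 6, f: ⊤}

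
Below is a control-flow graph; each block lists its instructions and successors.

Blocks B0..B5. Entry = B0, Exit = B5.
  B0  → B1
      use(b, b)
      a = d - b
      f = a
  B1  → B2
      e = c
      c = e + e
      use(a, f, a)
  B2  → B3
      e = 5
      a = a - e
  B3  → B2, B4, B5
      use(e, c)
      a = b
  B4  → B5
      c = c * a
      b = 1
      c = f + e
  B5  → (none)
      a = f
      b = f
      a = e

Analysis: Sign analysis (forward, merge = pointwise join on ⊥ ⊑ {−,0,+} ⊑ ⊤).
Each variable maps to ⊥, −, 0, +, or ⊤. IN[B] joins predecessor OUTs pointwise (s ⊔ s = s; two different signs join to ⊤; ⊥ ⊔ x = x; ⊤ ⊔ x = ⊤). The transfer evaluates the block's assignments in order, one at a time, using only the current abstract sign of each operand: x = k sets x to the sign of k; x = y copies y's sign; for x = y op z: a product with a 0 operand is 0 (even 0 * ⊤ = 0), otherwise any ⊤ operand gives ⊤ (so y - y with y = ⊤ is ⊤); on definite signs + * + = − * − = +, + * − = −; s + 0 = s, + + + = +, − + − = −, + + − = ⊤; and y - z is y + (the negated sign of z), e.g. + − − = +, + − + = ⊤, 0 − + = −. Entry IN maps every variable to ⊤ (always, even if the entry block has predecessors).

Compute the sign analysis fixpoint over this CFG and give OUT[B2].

Answer: {a: ⊤, b: ⊤, c: ⊤, d: ⊤, e: +, f: ⊤}

Working:
Per-block solution:
  B0: | IN=(all ⊤) | OUT=(all ⊤)
  B1: | IN=(all ⊤) | OUT=(all ⊤)
  B2: | IN=(all ⊤) | OUT={e:+; rest ⊤}
  B3: | IN={e:+; rest ⊤} | OUT={e:+; rest ⊤}
  B4: | IN={e:+; rest ⊤} | OUT={b:+, e:+; rest ⊤}
  B5: | IN={e:+; rest ⊤} | OUT={a:+, e:+; rest ⊤}

Merge at B2: IN[B2] = OUT[B1] ⊔ OUT[B3] = {a: ⊤, b: ⊤, c: ⊤, d: ⊤, e: ⊤, f: ⊤}
Applying B2's transfer function to that IN value gives OUT[B2] (row B2 above).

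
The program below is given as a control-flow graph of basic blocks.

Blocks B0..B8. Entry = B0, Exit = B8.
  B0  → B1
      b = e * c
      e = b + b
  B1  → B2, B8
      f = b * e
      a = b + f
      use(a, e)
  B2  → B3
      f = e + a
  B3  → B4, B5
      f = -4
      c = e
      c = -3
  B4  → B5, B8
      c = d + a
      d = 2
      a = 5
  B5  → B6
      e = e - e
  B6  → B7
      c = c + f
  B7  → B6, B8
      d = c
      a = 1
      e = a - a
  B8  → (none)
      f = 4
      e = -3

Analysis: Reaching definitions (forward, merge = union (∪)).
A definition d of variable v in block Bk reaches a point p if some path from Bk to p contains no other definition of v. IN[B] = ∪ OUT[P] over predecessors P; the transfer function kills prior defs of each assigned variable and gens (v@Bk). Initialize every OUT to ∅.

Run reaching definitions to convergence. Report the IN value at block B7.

Answer: {a@B1, a@B4, a@B7, b@B0, c@B6, d@B4, d@B7, e@B5, e@B7, f@B3}

Working:
Per-block solution:
  B0:  IN={}  OUT={b@B0, e@B0}
  B1:  IN={b@B0, e@B0}  OUT={a@B1, b@B0, e@B0, f@B1}
  B2:  IN={a@B1, b@B0, e@B0, f@B1}  OUT={a@B1, b@B0, e@B0, f@B2}
  B3:  IN={a@B1, b@B0, e@B0, f@B2}  OUT={a@B1, b@B0, c@B3, e@B0, f@B3}
  B4:  IN={a@B1, b@B0, c@B3, e@B0, f@B3}  OUT={a@B4, b@B0, c@B4, d@B4, e@B0, f@B3}
  B5:  IN={a@B1, a@B4, b@B0, c@B3, c@B4, d@B4, e@B0, f@B3}  OUT={a@B1, a@B4, b@B0, c@B3, c@B4, d@B4, e@B5, f@B3}
  B6:  IN={a@B1, a@B4, a@B7, b@B0, c@B3, c@B4, c@B6, d@B4, d@B7, e@B5, e@B7, f@B3}  OUT={a@B1, a@B4, a@B7, b@B0, c@B6, d@B4, d@B7, e@B5, e@B7, f@B3}
  B7:  IN={a@B1, a@B4, a@B7, b@B0, c@B6, d@B4, d@B7, e@B5, e@B7, f@B3}  OUT={a@B7, b@B0, c@B6, d@B7, e@B7, f@B3}
  B8:  IN={a@B1, a@B4, a@B7, b@B0, c@B4, c@B6, d@B4, d@B7, e@B0, e@B7, f@B1, f@B3}  OUT={a@B1, a@B4, a@B7, b@B0, c@B4, c@B6, d@B4, d@B7, e@B8, f@B8}

Merge at B7: IN[B7] = OUT[B6] = {a@B1, a@B4, a@B7, b@B0, c@B6, d@B4, d@B7, e@B5, e@B7, f@B3}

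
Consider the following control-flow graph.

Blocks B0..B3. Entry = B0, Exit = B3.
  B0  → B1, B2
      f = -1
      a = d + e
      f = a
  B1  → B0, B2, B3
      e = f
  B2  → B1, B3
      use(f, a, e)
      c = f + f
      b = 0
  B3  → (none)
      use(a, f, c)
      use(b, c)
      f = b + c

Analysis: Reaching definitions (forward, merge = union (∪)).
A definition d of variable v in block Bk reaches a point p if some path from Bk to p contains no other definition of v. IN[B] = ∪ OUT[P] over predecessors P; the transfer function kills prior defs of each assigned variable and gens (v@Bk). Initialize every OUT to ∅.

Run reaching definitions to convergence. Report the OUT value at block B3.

Answer: {a@B0, b@B2, c@B2, e@B1, f@B3}

Trace:
Converged values:
  B0:  IN={a@B0, b@B2, c@B2, e@B1, f@B0}  OUT={a@B0, b@B2, c@B2, e@B1, f@B0}
  B1:  IN={a@B0, b@B2, c@B2, e@B1, f@B0}  OUT={a@B0, b@B2, c@B2, e@B1, f@B0}
  B2:  IN={a@B0, b@B2, c@B2, e@B1, f@B0}  OUT={a@B0, b@B2, c@B2, e@B1, f@B0}
  B3:  IN={a@B0, b@B2, c@B2, e@B1, f@B0}  OUT={a@B0, b@B2, c@B2, e@B1, f@B3}

Merge at B3: IN[B3] = OUT[B1] ⊔ OUT[B2] = {a@B0, b@B2, c@B2, e@B1, f@B0}
Applying B3's transfer function to that IN value gives OUT[B3] (row B3 above).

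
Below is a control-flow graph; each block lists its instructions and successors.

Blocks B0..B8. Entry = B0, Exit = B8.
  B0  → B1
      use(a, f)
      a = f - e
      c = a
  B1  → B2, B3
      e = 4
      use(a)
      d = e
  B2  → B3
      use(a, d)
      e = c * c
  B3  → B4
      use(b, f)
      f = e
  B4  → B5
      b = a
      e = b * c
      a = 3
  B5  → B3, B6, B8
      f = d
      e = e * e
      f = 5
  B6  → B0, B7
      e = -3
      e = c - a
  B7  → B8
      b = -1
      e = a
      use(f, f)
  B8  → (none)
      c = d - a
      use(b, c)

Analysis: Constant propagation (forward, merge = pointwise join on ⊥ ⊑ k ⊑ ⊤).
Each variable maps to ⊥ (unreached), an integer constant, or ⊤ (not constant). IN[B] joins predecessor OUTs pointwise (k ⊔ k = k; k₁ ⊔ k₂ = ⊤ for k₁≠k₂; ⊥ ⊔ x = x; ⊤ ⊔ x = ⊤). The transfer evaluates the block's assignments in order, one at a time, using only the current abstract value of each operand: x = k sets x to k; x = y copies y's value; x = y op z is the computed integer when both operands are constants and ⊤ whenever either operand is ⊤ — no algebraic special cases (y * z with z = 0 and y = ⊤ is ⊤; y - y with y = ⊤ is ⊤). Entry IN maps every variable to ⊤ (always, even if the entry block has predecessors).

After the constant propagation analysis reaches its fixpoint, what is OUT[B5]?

Answer: {a: 3, b: ⊤, c: ⊤, d: 4, e: ⊤, f: 5}

Trace:
Per-block solution:
  B0:  IN=(all ⊤)  OUT=(all ⊤)
  B1:  IN=(all ⊤)  OUT={d:4, e:4; rest ⊤}
  B2:  IN={d:4, e:4; rest ⊤}  OUT={d:4; rest ⊤}
  B3:  IN={d:4; rest ⊤}  OUT={d:4; rest ⊤}
  B4:  IN={d:4; rest ⊤}  OUT={a:3, d:4; rest ⊤}
  B5:  IN={a:3, d:4; rest ⊤}  OUT={a:3, d:4, f:5; rest ⊤}
  B6:  IN={a:3, d:4, f:5; rest ⊤}  OUT={a:3, d:4, f:5; rest ⊤}
  B7:  IN={a:3, d:4, f:5; rest ⊤}  OUT={a:3, b:-1, d:4, e:3, f:5; rest ⊤}
  B8:  IN={a:3, d:4, f:5; rest ⊤}  OUT={a:3, c:1, d:4, f:5; rest ⊤}

Merge at B5: IN[B5] = OUT[B4] = {a: 3, b: ⊤, c: ⊤, d: 4, e: ⊤, f: ⊤}
Applying B5's transfer function to that IN value gives OUT[B5] (row B5 above).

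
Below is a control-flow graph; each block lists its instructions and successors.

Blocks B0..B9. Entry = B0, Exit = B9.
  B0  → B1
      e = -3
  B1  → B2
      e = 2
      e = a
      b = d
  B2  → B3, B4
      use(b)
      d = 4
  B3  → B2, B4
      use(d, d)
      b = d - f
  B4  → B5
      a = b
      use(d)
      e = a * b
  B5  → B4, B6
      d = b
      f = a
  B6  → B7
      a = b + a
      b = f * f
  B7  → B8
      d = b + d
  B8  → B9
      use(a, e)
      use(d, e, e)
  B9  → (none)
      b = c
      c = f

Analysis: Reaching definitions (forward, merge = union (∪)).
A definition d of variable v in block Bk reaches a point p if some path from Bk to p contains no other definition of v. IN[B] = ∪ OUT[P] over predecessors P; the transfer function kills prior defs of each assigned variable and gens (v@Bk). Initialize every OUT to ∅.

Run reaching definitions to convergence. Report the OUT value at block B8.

Converged values:
  B0:   IN={}   OUT={e@B0}
  B1:   IN={e@B0}   OUT={b@B1, e@B1}
  B2:   IN={b@B1, b@B3, d@B2, e@B1}   OUT={b@B1, b@B3, d@B2, e@B1}
  B3:   IN={b@B1, b@B3, d@B2, e@B1}   OUT={b@B3, d@B2, e@B1}
  B4:   IN={a@B4, b@B1, b@B3, d@B2, d@B5, e@B1, e@B4, f@B5}   OUT={a@B4, b@B1, b@B3, d@B2, d@B5, e@B4, f@B5}
  B5:   IN={a@B4, b@B1, b@B3, d@B2, d@B5, e@B4, f@B5}   OUT={a@B4, b@B1, b@B3, d@B5, e@B4, f@B5}
  B6:   IN={a@B4, b@B1, b@B3, d@B5, e@B4, f@B5}   OUT={a@B6, b@B6, d@B5, e@B4, f@B5}
  B7:   IN={a@B6, b@B6, d@B5, e@B4, f@B5}   OUT={a@B6, b@B6, d@B7, e@B4, f@B5}
  B8:   IN={a@B6, b@B6, d@B7, e@B4, f@B5}   OUT={a@B6, b@B6, d@B7, e@B4, f@B5}
  B9:   IN={a@B6, b@B6, d@B7, e@B4, f@B5}   OUT={a@B6, b@B9, c@B9, d@B7, e@B4, f@B5}

Merge at B8: IN[B8] = OUT[B7] = {a@B6, b@B6, d@B7, e@B4, f@B5}
Applying B8's transfer function to that IN value gives OUT[B8] (row B8 above).

Answer: {a@B6, b@B6, d@B7, e@B4, f@B5}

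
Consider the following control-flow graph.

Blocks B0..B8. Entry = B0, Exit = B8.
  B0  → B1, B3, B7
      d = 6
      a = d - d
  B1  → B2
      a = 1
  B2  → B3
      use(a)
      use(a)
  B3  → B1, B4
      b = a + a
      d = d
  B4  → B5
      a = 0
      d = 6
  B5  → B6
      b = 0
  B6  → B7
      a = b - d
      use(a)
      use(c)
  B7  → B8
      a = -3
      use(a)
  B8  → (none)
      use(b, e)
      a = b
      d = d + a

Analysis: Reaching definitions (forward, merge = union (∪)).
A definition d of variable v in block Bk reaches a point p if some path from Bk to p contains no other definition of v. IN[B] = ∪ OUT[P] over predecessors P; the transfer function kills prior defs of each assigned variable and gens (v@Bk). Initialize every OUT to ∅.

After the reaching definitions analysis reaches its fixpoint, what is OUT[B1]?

Fixpoint table:
  B0:  IN={}  OUT={a@B0, d@B0}
  B1:  IN={a@B0, a@B1, b@B3, d@B0, d@B3}  OUT={a@B1, b@B3, d@B0, d@B3}
  B2:  IN={a@B1, b@B3, d@B0, d@B3}  OUT={a@B1, b@B3, d@B0, d@B3}
  B3:  IN={a@B0, a@B1, b@B3, d@B0, d@B3}  OUT={a@B0, a@B1, b@B3, d@B3}
  B4:  IN={a@B0, a@B1, b@B3, d@B3}  OUT={a@B4, b@B3, d@B4}
  B5:  IN={a@B4, b@B3, d@B4}  OUT={a@B4, b@B5, d@B4}
  B6:  IN={a@B4, b@B5, d@B4}  OUT={a@B6, b@B5, d@B4}
  B7:  IN={a@B0, a@B6, b@B5, d@B0, d@B4}  OUT={a@B7, b@B5, d@B0, d@B4}
  B8:  IN={a@B7, b@B5, d@B0, d@B4}  OUT={a@B8, b@B5, d@B8}

Merge at B1: IN[B1] = OUT[B0] ⊔ OUT[B3] = {a@B0, a@B1, b@B3, d@B0, d@B3}
Applying B1's transfer function to that IN value gives OUT[B1] (row B1 above).

Answer: {a@B1, b@B3, d@B0, d@B3}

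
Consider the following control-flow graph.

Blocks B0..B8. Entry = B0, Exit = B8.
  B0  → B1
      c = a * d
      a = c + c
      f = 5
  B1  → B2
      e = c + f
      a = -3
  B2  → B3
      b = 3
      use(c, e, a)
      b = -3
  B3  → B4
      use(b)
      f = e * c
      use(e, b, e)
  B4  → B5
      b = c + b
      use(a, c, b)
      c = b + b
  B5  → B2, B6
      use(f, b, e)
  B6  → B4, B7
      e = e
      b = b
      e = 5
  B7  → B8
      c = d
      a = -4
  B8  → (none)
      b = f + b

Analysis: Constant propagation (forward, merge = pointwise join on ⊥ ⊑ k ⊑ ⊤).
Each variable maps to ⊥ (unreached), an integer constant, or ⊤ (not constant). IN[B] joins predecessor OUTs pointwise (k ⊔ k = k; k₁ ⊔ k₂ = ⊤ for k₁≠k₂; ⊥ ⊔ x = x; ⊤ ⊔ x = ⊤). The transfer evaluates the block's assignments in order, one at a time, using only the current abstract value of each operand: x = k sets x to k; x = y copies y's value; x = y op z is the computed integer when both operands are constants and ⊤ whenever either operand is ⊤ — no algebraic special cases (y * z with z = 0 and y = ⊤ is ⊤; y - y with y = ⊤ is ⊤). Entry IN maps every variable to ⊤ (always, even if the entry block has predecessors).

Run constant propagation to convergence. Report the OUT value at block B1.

Answer: {a: -3, b: ⊤, c: ⊤, d: ⊤, e: ⊤, f: 5}

Derivation:
Per-block solution:
  B0:   IN=(all ⊤)   OUT={f:5; rest ⊤}
  B1:   IN={f:5; rest ⊤}   OUT={a:-3, f:5; rest ⊤}
  B2:   IN={a:-3; rest ⊤}   OUT={a:-3, b:-3; rest ⊤}
  B3:   IN={a:-3, b:-3; rest ⊤}   OUT={a:-3, b:-3; rest ⊤}
  B4:   IN={a:-3; rest ⊤}   OUT={a:-3; rest ⊤}
  B5:   IN={a:-3; rest ⊤}   OUT={a:-3; rest ⊤}
  B6:   IN={a:-3; rest ⊤}   OUT={a:-3, e:5; rest ⊤}
  B7:   IN={a:-3, e:5; rest ⊤}   OUT={a:-4, e:5; rest ⊤}
  B8:   IN={a:-4, e:5; rest ⊤}   OUT={a:-4, e:5; rest ⊤}

Merge at B1: IN[B1] = OUT[B0] = {a: ⊤, b: ⊤, c: ⊤, d: ⊤, e: ⊤, f: 5}
Applying B1's transfer function to that IN value gives OUT[B1] (row B1 above).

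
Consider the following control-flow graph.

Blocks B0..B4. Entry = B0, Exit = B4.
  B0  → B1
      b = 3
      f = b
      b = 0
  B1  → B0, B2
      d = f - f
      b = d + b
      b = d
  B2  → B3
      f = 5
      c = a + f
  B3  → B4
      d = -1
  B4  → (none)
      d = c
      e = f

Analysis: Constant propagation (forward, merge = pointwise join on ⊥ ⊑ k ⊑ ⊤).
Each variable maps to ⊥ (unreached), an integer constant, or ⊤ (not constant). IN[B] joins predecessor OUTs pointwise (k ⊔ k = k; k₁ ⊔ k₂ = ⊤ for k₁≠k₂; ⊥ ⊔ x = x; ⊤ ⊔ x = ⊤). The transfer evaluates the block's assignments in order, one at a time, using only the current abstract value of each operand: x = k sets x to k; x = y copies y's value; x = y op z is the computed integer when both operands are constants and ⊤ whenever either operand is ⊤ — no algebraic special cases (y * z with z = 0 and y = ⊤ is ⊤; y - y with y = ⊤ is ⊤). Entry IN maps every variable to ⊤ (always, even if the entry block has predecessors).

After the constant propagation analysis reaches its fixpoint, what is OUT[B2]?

Per-block solution:
  B0:  IN=(all ⊤)  OUT={b:0, f:3; rest ⊤}
  B1:  IN={b:0, f:3; rest ⊤}  OUT={b:0, d:0, f:3; rest ⊤}
  B2:  IN={b:0, d:0, f:3; rest ⊤}  OUT={b:0, d:0, f:5; rest ⊤}
  B3:  IN={b:0, d:0, f:5; rest ⊤}  OUT={b:0, d:-1, f:5; rest ⊤}
  B4:  IN={b:0, d:-1, f:5; rest ⊤}  OUT={b:0, e:5, f:5; rest ⊤}

Merge at B2: IN[B2] = OUT[B1] = {a: ⊤, b: 0, c: ⊤, d: 0, e: ⊤, f: 3}
Applying B2's transfer function to that IN value gives OUT[B2] (row B2 above).

Answer: {a: ⊤, b: 0, c: ⊤, d: 0, e: ⊤, f: 5}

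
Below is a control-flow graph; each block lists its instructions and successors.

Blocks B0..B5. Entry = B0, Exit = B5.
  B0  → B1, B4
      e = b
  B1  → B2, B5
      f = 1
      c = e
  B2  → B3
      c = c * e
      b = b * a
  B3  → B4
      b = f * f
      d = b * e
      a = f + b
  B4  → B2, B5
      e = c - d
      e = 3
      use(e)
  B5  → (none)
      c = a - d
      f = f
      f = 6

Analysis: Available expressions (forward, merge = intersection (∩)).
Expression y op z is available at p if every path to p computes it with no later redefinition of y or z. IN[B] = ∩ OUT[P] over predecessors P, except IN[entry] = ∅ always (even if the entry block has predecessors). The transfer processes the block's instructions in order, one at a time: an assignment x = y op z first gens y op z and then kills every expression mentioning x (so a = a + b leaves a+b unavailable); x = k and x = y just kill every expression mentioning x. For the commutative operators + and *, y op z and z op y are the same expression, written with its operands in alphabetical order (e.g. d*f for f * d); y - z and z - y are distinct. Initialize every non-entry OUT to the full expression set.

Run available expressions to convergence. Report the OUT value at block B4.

Fixpoint table:
  B0: | IN={} | OUT={}
  B1: | IN={} | OUT={}
  B2: | IN={} | OUT={}
  B3: | IN={} | OUT={b*e, b+f, f*f}
  B4: | IN={} | OUT={c-d}
  B5: | IN={} | OUT={a-d}

Merge at B4: IN[B4] = OUT[B0] ∩ OUT[B3] = {}
Applying B4's transfer function to that IN value gives OUT[B4] (row B4 above).

Answer: {c-d}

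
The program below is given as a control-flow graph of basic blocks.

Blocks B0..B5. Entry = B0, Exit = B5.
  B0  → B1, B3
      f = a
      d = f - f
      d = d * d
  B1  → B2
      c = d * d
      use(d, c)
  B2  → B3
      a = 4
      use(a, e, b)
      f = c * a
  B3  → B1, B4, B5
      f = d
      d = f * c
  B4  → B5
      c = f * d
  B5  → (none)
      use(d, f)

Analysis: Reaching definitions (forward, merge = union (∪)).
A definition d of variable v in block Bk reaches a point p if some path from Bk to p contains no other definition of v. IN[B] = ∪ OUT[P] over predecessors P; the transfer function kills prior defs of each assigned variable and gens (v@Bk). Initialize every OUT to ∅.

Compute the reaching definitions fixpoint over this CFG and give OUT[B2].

Answer: {a@B2, c@B1, d@B0, d@B3, f@B2}

Trace:
Fixpoint table:
  B0:  IN={}  OUT={d@B0, f@B0}
  B1:  IN={a@B2, c@B1, d@B0, d@B3, f@B0, f@B3}  OUT={a@B2, c@B1, d@B0, d@B3, f@B0, f@B3}
  B2:  IN={a@B2, c@B1, d@B0, d@B3, f@B0, f@B3}  OUT={a@B2, c@B1, d@B0, d@B3, f@B2}
  B3:  IN={a@B2, c@B1, d@B0, d@B3, f@B0, f@B2}  OUT={a@B2, c@B1, d@B3, f@B3}
  B4:  IN={a@B2, c@B1, d@B3, f@B3}  OUT={a@B2, c@B4, d@B3, f@B3}
  B5:  IN={a@B2, c@B1, c@B4, d@B3, f@B3}  OUT={a@B2, c@B1, c@B4, d@B3, f@B3}

Merge at B2: IN[B2] = OUT[B1] = {a@B2, c@B1, d@B0, d@B3, f@B0, f@B3}
Applying B2's transfer function to that IN value gives OUT[B2] (row B2 above).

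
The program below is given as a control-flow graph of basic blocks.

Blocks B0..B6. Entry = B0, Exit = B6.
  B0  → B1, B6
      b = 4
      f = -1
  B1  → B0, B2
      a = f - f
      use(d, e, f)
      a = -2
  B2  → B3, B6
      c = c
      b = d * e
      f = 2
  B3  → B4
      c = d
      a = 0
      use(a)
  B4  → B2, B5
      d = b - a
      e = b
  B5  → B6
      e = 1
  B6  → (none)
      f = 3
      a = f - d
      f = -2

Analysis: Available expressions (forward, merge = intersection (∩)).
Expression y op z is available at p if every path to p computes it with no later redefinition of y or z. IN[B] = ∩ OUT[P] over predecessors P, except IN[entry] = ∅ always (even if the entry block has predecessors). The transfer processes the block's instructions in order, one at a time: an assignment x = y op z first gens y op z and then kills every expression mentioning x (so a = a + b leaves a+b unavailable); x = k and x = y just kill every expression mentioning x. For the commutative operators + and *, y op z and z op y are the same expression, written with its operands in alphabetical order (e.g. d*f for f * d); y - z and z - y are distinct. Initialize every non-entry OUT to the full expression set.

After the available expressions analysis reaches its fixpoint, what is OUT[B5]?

Per-block solution:
  B0: | IN={} | OUT={}
  B1: | IN={} | OUT={f-f}
  B2: | IN={} | OUT={d*e}
  B3: | IN={d*e} | OUT={d*e}
  B4: | IN={d*e} | OUT={b-a}
  B5: | IN={b-a} | OUT={b-a}
  B6: | IN={} | OUT={}

Merge at B5: IN[B5] = OUT[B4] = {b-a}
Applying B5's transfer function to that IN value gives OUT[B5] (row B5 above).

Answer: {b-a}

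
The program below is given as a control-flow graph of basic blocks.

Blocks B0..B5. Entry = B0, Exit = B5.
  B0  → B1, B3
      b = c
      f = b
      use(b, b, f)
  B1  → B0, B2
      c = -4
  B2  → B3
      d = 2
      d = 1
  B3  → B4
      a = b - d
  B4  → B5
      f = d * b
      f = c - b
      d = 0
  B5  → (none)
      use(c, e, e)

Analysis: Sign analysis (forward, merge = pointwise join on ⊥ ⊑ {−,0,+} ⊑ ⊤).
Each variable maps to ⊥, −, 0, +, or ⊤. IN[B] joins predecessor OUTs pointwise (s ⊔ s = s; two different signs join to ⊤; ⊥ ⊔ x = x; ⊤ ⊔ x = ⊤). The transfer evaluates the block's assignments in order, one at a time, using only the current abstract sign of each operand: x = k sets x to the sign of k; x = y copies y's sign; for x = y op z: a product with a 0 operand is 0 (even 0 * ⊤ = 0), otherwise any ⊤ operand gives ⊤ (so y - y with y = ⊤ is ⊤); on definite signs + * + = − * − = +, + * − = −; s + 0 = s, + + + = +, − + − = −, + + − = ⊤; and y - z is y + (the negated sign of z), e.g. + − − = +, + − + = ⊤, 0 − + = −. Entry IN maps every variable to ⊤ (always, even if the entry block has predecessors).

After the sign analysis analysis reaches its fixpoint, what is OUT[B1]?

Converged values:
  B0: | IN=(all ⊤) | OUT=(all ⊤)
  B1: | IN=(all ⊤) | OUT={c:-; rest ⊤}
  B2: | IN={c:-; rest ⊤} | OUT={c:-, d:+; rest ⊤}
  B3: | IN=(all ⊤) | OUT=(all ⊤)
  B4: | IN=(all ⊤) | OUT={d:0; rest ⊤}
  B5: | IN={d:0; rest ⊤} | OUT={d:0; rest ⊤}

Merge at B1: IN[B1] = OUT[B0] = {a: ⊤, b: ⊤, c: ⊤, d: ⊤, e: ⊤, f: ⊤}
Applying B1's transfer function to that IN value gives OUT[B1] (row B1 above).

Answer: {a: ⊤, b: ⊤, c: -, d: ⊤, e: ⊤, f: ⊤}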